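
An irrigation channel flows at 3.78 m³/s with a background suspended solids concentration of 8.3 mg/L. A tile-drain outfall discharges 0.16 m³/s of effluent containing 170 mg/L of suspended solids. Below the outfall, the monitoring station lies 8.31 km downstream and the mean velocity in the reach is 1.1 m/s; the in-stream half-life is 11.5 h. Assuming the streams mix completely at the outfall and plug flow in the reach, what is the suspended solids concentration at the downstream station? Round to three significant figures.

13.1 mg/L

Conservation of mass: C = (3.780·8.300 + 0.1600·170.0) / 3.940 = 58.57/3.940 = 14.87 mg/L.
Travel time t = 8.31·1000 / 1.1 = 7555 s = 2.098 h.
Half-life 11.5 h → k = ln 2 / 11.5 = 0.06027 h⁻¹ = 1.447 d⁻¹.
Applying C = C₀e^(−kt): 14.87 × 0.8812 = 13.10 mg/L.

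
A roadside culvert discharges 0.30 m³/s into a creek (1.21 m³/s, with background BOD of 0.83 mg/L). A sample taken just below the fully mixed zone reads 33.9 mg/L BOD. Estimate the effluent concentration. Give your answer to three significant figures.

Mass balance: 1.210·0.8300 + 0.3000·Cₑ = 1.510·33.90
→ Cₑ = (1.510·33.90 − 1.210·0.8300) / 0.3000 = 167.3 mg/L.

167 mg/L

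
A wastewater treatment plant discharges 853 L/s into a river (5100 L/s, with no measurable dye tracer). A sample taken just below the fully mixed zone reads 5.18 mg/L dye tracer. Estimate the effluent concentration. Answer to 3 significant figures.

Mass balance: 5100·0 + 853.0·Cₑ = 5953·5.180
→ Cₑ = (5953·5.180 − 5100·0) / 853.0 = 36.15 mg/L.

36.2 mg/L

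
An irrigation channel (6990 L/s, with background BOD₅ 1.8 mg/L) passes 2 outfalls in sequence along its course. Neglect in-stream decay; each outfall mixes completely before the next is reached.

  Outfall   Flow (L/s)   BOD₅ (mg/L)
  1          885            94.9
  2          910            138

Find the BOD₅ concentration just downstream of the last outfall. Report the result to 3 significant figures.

Below outfall 1: Q → 7875 L/s, C = (6990·1.800 + 885.0·94.90)/7875 = 12.26 mg/L.
Below outfall 2: Q → 8785 L/s, C = (7875·12.26 + 910.0·138.0)/8785 = 25.29 mg/L.

25.3 mg/L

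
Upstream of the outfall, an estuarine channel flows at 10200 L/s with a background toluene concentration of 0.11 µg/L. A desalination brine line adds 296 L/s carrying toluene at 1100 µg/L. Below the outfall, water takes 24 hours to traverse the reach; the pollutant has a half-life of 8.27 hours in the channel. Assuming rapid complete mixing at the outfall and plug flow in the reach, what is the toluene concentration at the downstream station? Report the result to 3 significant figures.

4.16 µg/L

Flow-weighted average: C = (10200·0.1100 + 296.0·1100) / 10500 = 326700/10500 = 31.13 µg/L.
Half-life 8.27 h → k = ln 2 / 8.27 = 0.08381 h⁻¹ = 2.012 d⁻¹.
Applying C = C₀e^(−kt): 31.13 × 0.1338 = 4.164 µg/L.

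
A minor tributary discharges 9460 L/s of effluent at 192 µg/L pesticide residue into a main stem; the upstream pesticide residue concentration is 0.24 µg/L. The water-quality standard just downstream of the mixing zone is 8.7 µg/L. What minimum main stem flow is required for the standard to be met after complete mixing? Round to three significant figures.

205000 L/s

Set C_mix = 8.7: (Q·0.2400 + 9460·192.0) / (Q + 9460) = 8.7
→ Q = 9460·(192.0 − 8.7)/(8.7 − 0.2400) = 205000 L/s.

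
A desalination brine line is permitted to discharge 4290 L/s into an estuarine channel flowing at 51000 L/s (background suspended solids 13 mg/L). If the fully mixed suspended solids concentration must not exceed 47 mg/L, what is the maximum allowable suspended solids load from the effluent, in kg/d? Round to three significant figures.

167000 kg/d

Mass balance at the limit: 51000·13.00 + 4290·Cₑ = 55290·47 → Cₑ = 451.2 mg/L.
4290 L/s = 4.290 m³/s. Load = 4.290 m³/s × 451.2 g/m³ × 86 400 s/d = 167200 kg/d.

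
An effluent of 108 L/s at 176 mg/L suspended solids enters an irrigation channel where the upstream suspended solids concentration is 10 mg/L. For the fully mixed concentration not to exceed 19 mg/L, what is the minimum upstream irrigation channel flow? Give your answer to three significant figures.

1880 L/s

Set C_mix = 19: (Q·10.00 + 108.0·176.0) / (Q + 108.0) = 19
→ Q = 108.0·(176.0 − 19)/(19 − 10.00) = 1884 L/s.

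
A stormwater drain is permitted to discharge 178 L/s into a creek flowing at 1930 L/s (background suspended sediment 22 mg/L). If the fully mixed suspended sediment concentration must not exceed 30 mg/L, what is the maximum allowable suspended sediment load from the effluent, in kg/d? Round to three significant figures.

Mass balance at the limit: 1930·22.00 + 178.0·Cₑ = 2108·30 → Cₑ = 116.7 mg/L.
178.0 L/s = 0.1780 m³/s. Load = 0.1780 m³/s × 116.7 g/m³ × 86 400 s/d = 1795 kg/d.

1800 kg/d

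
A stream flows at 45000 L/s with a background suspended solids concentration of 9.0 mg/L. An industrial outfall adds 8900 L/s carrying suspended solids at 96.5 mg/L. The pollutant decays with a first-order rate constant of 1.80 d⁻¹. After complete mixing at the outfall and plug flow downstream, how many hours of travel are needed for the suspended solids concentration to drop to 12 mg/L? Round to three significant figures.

8.93 h

Mixed concentration C = ΣQC/ΣQ = (45000·9.000 + 8900·96.50) / 53900 = 1264000/53900 = 23.45 mg/L.
23.45·exp(−k·t) = 12 → t = ln(23.45/12)/k = 32150 s = 8.932 h.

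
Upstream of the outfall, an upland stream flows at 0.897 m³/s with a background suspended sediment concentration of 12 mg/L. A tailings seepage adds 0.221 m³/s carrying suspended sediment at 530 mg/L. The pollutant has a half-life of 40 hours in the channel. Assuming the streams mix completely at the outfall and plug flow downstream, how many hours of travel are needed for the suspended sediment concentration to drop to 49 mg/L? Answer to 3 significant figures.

Mixed concentration C = ΣQC/ΣQ = (0.8970·12.00 + 0.2210·530.0) / 1.118 = 127.9/1.118 = 114.4 mg/L.
Half-life 40 h → k = ln 2 / 40 = 0.01733 h⁻¹ = 0.4159 d⁻¹.
114.4·exp(−k·t) = 49 → t = ln(114.4/49)/k = 176100 s = 48.93 h.

48.9 h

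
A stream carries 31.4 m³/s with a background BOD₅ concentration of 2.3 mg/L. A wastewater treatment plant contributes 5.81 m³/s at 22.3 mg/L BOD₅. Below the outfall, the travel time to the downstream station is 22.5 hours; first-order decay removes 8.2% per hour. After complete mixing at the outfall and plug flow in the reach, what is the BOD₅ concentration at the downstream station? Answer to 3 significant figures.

0.791 mg/L

Mass balance: C = (31.40·2.300 + 5.810·22.30) / 37.21 = 201.8/37.21 = 5.423 mg/L.
8.2%/h lost → k = −ln(1 − 0.082) = 0.08556 h⁻¹.
After decay, C = 5.423 × e^(−kt) = 5.423 × 0.1459 = 0.7910 mg/L.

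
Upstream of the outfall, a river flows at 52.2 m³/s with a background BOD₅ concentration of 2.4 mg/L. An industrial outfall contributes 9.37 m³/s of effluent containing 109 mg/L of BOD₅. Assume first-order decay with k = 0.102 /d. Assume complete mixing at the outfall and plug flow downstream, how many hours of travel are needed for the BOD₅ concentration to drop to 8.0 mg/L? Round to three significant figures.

Conservation of mass: C = (52.20·2.400 + 9.370·109.0) / 61.57 = 1147/61.57 = 18.62 mg/L.
18.62·exp(−k·t) = 8.0 → t = ln(18.62/8.0)/k = 715700 s = 198.8 h.

199 h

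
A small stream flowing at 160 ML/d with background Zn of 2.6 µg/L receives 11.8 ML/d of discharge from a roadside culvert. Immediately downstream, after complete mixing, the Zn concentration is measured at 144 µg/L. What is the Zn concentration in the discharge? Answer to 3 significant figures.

Mass balance: 160.0·2.600 + 11.80·Cₑ = 171.8·144.0
→ Cₑ = (171.8·144.0 − 160.0·2.600) / 11.80 = 2061 µg/L.

2060 µg/L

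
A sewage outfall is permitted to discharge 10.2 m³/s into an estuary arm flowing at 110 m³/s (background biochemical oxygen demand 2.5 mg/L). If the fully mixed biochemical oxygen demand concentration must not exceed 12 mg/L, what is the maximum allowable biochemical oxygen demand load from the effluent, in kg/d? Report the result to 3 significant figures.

Mass balance at the limit: 110.0·2.500 + 10.20·Cₑ = 120.2·12 → Cₑ = 114.5 mg/L.
Load = 10.20 m³/s × 114.5 g/m³ × 86 400 s/d = 100900 kg/d.

101000 kg/d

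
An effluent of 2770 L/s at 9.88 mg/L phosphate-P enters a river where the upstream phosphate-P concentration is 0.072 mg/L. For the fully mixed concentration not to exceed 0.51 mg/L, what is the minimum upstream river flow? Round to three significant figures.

Set C_mix = 0.51: (Q·0.07200 + 2770·9.880) / (Q + 2770) = 0.51
→ Q = 2770·(9.880 − 0.51)/(0.51 − 0.07200) = 59260 L/s.

59300 L/s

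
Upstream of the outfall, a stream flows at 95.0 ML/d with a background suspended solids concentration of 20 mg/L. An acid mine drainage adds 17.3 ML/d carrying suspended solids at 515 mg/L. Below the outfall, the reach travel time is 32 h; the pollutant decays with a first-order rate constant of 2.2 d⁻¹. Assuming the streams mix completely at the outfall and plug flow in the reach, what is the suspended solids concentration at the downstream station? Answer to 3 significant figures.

After mixing, C = (95.00·20.00 + 17.30·515.0) / 112.3 = 10810/112.3 = 96.26 mg/L.
Decay over the reach: 96.26·exp(−kt) = 96.26·0.05322 = 5.123 mg/L.

5.12 mg/L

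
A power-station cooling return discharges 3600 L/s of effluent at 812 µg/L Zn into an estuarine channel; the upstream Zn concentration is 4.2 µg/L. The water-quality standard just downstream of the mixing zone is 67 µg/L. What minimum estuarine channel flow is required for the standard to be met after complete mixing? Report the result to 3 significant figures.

Set C_mix = 67: (Q·4.200 + 3600·812.0) / (Q + 3600) = 67
→ Q = 3600·(812.0 − 67)/(67 − 4.200) = 42710 L/s.

42700 L/s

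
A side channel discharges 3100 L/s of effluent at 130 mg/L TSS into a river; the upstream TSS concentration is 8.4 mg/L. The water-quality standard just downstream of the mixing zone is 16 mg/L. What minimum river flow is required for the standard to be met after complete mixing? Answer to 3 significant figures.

Set C_mix = 16: (Q·8.400 + 3100·130.0) / (Q + 3100) = 16
→ Q = 3100·(130.0 − 16)/(16 − 8.400) = 46500 L/s.

46500 L/s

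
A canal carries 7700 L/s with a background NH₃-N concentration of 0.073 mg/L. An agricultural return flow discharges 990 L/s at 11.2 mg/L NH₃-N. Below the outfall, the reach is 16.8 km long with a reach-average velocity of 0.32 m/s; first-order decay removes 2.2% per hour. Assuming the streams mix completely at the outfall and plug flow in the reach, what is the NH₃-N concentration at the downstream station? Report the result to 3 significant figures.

After mixing, C = (7700·0.07300 + 990.0·11.20) / 8690 = 11650/8690 = 1.341 mg/L.
Travel time t = 16.8·1000 / 0.32 = 52500 s = 14.58 h.
2.2%/h lost → k = −ln(1 − 0.022) = 0.02225 h⁻¹.
After decay, C = 1.341 × e^(−kt) = 1.341 × 0.7230 = 0.9692 mg/L.

0.969 mg/L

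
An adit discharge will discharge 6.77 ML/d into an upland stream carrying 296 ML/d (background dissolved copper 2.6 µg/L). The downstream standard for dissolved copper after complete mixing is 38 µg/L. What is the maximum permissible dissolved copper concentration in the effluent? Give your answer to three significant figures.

1590 µg/L

At the limit, (Qr·Cr + Qe·Cₑ)/(Qr + Qe) = 38:
Cₑ = (302.8·38 − 296.0·2.600) / 6.770 = 1586 µg/L.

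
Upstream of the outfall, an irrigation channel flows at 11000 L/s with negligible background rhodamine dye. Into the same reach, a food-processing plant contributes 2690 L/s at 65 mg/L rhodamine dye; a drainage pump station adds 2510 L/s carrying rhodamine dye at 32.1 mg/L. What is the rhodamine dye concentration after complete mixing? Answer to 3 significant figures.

After mixing, C = (11000·0 + 2690·65.00 + 2510·32.10) / 16200 = 255400/16200 = 15.77 mg/L.

15.8 mg/L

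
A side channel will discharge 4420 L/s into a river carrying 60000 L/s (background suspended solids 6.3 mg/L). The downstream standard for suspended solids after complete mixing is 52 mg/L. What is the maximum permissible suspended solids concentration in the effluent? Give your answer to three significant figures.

672 mg/L

At the limit, (Qr·Cr + Qe·Cₑ)/(Qr + Qe) = 52:
Cₑ = (64420·52 − 60000·6.300) / 4420 = 672.4 mg/L.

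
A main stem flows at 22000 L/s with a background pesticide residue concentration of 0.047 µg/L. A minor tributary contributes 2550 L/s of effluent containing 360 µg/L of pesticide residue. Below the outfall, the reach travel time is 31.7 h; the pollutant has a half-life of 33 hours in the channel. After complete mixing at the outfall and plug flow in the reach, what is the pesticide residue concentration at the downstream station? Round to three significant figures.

19.2 µg/L

After mixing, C = (22000·0.04700 + 2550·360.0) / 24550 = 919000/24550 = 37.44 µg/L.
Half-life 33 h → k = ln 2 / 33 = 0.02100 h⁻¹ = 0.5041 d⁻¹.
Applying C = C₀e^(−kt): 37.44 × 0.5138 = 19.24 µg/L.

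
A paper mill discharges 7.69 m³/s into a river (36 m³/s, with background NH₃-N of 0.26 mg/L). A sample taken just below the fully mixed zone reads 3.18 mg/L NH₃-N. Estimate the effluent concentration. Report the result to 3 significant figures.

Mass balance: 36.00·0.2600 + 7.690·Cₑ = 43.69·3.180
→ Cₑ = (43.69·3.180 − 36.00·0.2600) / 7.690 = 16.85 mg/L.

16.8 mg/L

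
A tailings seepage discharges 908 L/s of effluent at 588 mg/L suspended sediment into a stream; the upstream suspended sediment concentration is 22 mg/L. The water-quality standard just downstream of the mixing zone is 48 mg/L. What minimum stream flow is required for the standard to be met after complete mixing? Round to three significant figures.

Set C_mix = 48: (Q·22.00 + 908.0·588.0) / (Q + 908.0) = 48
→ Q = 908.0·(588.0 − 48)/(48 − 22.00) = 18860 L/s.

18900 L/s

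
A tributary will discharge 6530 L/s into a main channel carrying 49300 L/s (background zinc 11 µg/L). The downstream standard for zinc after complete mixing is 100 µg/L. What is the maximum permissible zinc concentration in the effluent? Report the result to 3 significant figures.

At the limit, (Qr·Cr + Qe·Cₑ)/(Qr + Qe) = 100:
Cₑ = (55830·100 − 49300·11.00) / 6530 = 771.9 µg/L.

772 µg/L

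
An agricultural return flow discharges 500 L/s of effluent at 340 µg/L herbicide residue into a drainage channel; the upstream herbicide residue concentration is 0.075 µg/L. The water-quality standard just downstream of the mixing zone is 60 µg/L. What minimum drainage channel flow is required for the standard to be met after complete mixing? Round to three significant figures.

2340 L/s

Set C_mix = 60: (Q·0.07500 + 500.0·340.0) / (Q + 500.0) = 60
→ Q = 500.0·(340.0 − 60)/(60 − 0.07500) = 2336 L/s.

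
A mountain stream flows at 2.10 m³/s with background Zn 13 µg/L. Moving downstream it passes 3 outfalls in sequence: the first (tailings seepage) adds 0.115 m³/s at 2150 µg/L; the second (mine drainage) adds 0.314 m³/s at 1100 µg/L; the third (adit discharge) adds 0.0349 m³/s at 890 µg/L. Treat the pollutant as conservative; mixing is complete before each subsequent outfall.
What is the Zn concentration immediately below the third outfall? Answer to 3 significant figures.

254 µg/L

After outfall 1: Q = 2.100 + 0.1150 = 2.215 m³/s; C = (2.100·13.00 + 0.1150·2150)/2.215 = 124.0 µg/L.
After outfall 2: Q = 2.215 + 0.3140 = 2.529 m³/s; C = (2.215·124.0 + 0.3140·1100)/2.529 = 245.1 µg/L.
After outfall 3: Q = 2.529 + 0.03490 = 2.564 m³/s; C = (2.529·245.1 + 0.03490·890.0)/2.564 = 253.9 µg/L.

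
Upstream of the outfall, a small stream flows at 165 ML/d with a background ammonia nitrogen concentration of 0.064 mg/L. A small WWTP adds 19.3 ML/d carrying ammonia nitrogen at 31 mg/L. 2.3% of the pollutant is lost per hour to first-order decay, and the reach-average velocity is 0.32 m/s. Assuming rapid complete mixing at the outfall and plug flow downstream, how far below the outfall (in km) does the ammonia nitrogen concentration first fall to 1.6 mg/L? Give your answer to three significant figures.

After mixing, C = (165.0·0.06400 + 19.30·31.00) / 184.3 = 608.9/184.3 = 3.304 mg/L.
2.3%/h lost → k = −ln(1 − 0.023) = 0.02327 h⁻¹.
Set 3.304·exp(−k·t) = 1.6 → t = ln(3.304/1.6)/k = 112200 s = 31.16 h.
Distance = v·t = 0.32·112200 = 35890 m = 35.89 km.

35.9 km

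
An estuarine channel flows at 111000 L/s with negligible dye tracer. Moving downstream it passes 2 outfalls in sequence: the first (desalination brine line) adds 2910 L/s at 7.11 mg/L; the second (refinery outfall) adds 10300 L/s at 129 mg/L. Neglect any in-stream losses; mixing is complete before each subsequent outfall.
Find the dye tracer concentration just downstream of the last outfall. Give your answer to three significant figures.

10.9 mg/L

After outfall 1: Q = 111000 + 2910 = 113900 L/s; C = (111000·0 + 2910·7.110)/113900 = 0.1816 mg/L.
After outfall 2: Q = 113900 + 10300 = 124200 L/s; C = (113900·0.1816 + 10300·129.0)/124200 = 10.86 mg/L.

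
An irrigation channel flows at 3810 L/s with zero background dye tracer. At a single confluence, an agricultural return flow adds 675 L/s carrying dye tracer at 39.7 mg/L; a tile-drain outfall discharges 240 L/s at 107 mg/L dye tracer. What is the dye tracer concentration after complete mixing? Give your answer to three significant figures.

After mixing, C = (3810·0 + 675.0·39.70 + 240.0·107.0) / 4725 = 52480/4725 = 11.11 mg/L.

11.1 mg/L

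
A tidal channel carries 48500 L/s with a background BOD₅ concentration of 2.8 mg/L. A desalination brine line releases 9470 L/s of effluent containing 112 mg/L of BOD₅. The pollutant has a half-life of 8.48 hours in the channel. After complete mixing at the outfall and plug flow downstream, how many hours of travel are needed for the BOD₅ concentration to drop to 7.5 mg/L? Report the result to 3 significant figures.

12.4 h

Mixed concentration C = ΣQC/ΣQ = (48500·2.800 + 9470·112.0) / 57970 = 1196000/57970 = 20.64 mg/L.
Half-life 8.48 h → k = ln 2 / 8.48 = 0.08174 h⁻¹ = 1.962 d⁻¹.
20.64·exp(−k·t) = 7.5 → t = ln(20.64/7.5)/k = 44580 s = 12.38 h.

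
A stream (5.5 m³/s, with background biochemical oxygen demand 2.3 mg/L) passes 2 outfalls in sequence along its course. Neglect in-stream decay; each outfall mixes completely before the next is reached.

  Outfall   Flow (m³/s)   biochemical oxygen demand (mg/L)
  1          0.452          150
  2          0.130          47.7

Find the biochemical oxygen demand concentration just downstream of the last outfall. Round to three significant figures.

14.2 mg/L

Below outfall 1: Q → 5.952 m³/s, C = (5.500·2.300 + 0.4520·150.0)/5.952 = 13.52 mg/L.
Below outfall 2: Q → 6.082 m³/s, C = (5.952·13.52 + 0.1300·47.70)/6.082 = 14.25 mg/L.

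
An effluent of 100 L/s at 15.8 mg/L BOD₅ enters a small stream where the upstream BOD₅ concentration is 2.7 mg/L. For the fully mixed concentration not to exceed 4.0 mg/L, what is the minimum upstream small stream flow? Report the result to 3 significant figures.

908 L/s

Set C_mix = 4.0: (Q·2.700 + 100.0·15.80) / (Q + 100.0) = 4.0
→ Q = 100.0·(15.80 − 4.0)/(4.0 − 2.700) = 907.7 L/s.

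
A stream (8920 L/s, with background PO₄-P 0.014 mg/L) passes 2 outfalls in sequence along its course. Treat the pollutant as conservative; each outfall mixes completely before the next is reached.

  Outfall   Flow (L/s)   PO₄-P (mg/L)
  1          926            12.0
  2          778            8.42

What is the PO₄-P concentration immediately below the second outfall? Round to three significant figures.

1.67 mg/L

Below outfall 1: Q → 9846 L/s, C = (8920·0.01400 + 926.0·12.00)/9846 = 1.141 mg/L.
Below outfall 2: Q → 10620 L/s, C = (9846·1.141 + 778.0·8.420)/10620 = 1.674 mg/L.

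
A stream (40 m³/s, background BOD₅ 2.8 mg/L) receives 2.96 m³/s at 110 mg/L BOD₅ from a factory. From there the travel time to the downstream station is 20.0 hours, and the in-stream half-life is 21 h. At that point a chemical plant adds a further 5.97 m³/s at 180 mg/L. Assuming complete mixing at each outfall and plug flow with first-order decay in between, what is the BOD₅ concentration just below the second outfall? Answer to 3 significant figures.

26.6 mg/L

Mass balance: C = (40.00·2.800 + 2.960·110.0) / 42.96 = 437.6/42.96 = 10.19 mg/L; combined flow 42.96 m³/s.
Half-life 21 h → k = ln 2 / 21 = 0.03301 h⁻¹ = 0.7922 d⁻¹.
Decay over the reach: 10.19·exp(−kt) = 10.19·0.5168 = 5.264 mg/L.
Second outfall: C = (42.96·5.264 + 5.970·180.0)/48.93 = 26.58 mg/L.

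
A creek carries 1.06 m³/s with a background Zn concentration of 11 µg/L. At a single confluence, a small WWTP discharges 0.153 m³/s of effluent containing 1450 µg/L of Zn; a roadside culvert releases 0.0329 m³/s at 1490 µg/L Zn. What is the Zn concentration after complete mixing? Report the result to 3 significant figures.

227 µg/L

Mass balance: C = (1.060·11.00 + 0.1530·1450 + 0.03290·1490) / 1.246 = 282.5/1.246 = 226.8 µg/L.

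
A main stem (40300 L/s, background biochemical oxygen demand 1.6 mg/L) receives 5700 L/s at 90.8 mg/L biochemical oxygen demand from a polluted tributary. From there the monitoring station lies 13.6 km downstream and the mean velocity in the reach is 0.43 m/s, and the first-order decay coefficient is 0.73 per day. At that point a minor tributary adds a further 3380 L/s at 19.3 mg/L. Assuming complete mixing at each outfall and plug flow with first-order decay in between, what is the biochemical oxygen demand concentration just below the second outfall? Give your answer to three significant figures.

10.3 mg/L

Mass balance: C = (40300·1.600 + 5700·90.80) / 46000 = 582000/46000 = 12.65 mg/L; combined flow 46000 L/s.
Travel time t = 13.6·1000 / 0.43 = 31630 s = 8.786 h.
First-order decay: C = 12.65·exp(−k·t) = 12.65·0.7655 = 9.686 mg/L.
Second outfall: C = (46000·9.686 + 3380·19.30)/49380 = 10.34 mg/L.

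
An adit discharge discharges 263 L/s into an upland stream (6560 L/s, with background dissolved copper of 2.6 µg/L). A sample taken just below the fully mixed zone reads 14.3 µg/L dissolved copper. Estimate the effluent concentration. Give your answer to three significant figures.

306 µg/L

Mass balance: 6560·2.600 + 263.0·Cₑ = 6823·14.30
→ Cₑ = (6823·14.30 − 6560·2.600) / 263.0 = 306.1 µg/L.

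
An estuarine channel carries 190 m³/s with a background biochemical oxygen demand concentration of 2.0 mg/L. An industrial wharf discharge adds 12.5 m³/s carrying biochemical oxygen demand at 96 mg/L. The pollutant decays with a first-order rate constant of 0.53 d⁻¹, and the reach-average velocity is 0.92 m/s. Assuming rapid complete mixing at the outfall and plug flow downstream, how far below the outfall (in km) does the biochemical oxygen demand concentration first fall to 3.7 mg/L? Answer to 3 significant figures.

Flow-weighted average: C = (190.0·2.000 + 12.50·96.00) / 202.5 = 1580/202.5 = 7.802 mg/L.
Set 7.802·exp(−k·t) = 3.7 → t = ln(7.802/3.7)/k = 121600 s = 33.79 h.
Distance = v·t = 0.92·121600 = 111900 m = 111.9 km.

112 km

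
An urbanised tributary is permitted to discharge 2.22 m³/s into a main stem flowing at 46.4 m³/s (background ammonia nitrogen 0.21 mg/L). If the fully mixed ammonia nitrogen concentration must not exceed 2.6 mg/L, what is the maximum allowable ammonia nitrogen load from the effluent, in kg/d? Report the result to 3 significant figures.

Mass balance at the limit: 46.40·0.2100 + 2.220·Cₑ = 48.62·2.6 → Cₑ = 52.55 mg/L.
Load = 2.220 m³/s × 52.55 g/m³ × 86 400 s/d = 10080 kg/d.

10100 kg/d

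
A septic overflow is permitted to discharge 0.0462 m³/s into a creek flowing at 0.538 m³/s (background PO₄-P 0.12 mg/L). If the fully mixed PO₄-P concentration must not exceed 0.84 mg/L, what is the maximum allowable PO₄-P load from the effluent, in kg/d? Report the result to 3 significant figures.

36.8 kg/d

Mass balance at the limit: 0.5380·0.1200 + 0.04620·Cₑ = 0.5842·0.84 → Cₑ = 9.224 mg/L.
Load = 0.04620 m³/s × 9.224 g/m³ × 86 400 s/d = 36.82 kg/d.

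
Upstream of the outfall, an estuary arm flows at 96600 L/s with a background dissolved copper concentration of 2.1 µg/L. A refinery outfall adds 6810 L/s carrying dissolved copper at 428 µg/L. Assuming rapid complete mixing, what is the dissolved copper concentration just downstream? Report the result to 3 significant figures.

After mixing, C = (96600·2.100 + 6810·428.0) / 103400 = 3118000/103400 = 30.15 µg/L.

30.1 µg/L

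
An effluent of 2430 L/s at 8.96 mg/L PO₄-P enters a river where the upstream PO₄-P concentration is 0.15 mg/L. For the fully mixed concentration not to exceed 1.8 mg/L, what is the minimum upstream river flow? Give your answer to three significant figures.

10500 L/s

Set C_mix = 1.8: (Q·0.1500 + 2430·8.960) / (Q + 2430) = 1.8
→ Q = 2430·(8.960 − 1.8)/(1.8 − 0.1500) = 10540 L/s.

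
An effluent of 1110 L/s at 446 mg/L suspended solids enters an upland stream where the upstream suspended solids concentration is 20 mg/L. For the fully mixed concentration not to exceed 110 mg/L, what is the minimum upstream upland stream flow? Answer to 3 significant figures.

Set C_mix = 110: (Q·20.00 + 1110·446.0) / (Q + 1110) = 110
→ Q = 1110·(446.0 − 110)/(110 − 20.00) = 4144 L/s.

4140 L/s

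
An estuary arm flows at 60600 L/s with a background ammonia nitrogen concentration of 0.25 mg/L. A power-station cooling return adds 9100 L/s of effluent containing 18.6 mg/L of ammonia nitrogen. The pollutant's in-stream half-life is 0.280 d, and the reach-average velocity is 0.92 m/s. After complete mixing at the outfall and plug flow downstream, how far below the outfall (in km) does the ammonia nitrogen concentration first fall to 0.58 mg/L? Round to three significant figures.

Mixed concentration C = ΣQC/ΣQ = (60600·0.2500 + 9100·18.60) / 69700 = 184400/69700 = 2.646 mg/L.
Half-life 0.280 d → k = ln 2 / 0.280 = 2.476 d⁻¹.
Set 2.646·exp(−k·t) = 0.58 → t = ln(2.646/0.58)/k = 52970 s = 14.71 h.
Distance = v·t = 0.92·52970 = 48730 m = 48.73 km.

48.7 km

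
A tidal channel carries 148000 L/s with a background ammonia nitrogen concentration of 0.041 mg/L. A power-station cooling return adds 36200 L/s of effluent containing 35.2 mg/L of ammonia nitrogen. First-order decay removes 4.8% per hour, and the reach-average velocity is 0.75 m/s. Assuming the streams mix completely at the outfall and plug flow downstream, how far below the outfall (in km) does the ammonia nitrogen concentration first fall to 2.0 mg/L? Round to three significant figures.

Mixed concentration C = ΣQC/ΣQ = (148000·0.04100 + 36200·35.20) / 184200 = 1280000/184200 = 6.951 mg/L.
4.8%/h lost → k = −ln(1 − 0.048) = 0.04919 h⁻¹.
Set 6.951·exp(−k·t) = 2.0 → t = ln(6.951/2.0)/k = 91170 s = 25.32 h.
Distance = v·t = 0.75·91170 = 68370 m = 68.37 km.

68.4 km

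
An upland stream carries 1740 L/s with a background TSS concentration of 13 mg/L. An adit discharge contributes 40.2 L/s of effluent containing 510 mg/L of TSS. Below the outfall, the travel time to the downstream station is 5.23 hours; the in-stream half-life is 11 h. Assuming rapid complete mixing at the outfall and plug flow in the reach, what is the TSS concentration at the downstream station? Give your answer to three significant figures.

17.4 mg/L

Flow-weighted average: C = (1740·13.00 + 40.20·510.0) / 1780 = 43120/1780 = 24.22 mg/L.
Half-life 11 h → k = ln 2 / 11 = 0.06301 h⁻¹ = 1.512 d⁻¹.
Applying C = C₀e^(−kt): 24.22 × 0.7192 = 17.42 mg/L.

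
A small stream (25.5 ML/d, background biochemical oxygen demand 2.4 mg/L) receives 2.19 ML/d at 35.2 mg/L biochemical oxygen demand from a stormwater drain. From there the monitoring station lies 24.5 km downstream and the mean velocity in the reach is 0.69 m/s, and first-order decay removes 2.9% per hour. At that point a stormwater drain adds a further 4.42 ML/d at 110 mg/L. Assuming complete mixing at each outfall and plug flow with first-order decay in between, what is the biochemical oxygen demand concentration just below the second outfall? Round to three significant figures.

Flow-weighted average: C = (25.50·2.400 + 2.190·35.20) / 27.69 = 138.3/27.69 = 4.994 mg/L; combined flow 27.69 ML/d.
Travel time t = 24.5·1000 / 0.69 = 35510 s = 9.863 h.
2.9%/h lost → k = −ln(1 − 0.029) = 0.02943 h⁻¹.
First-order decay: C = 4.994·exp(−k·t) = 4.994·0.7481 = 3.736 mg/L.
At the second outfall, C = (27.69·3.736 + 4.420·110.0) / (27.69 + 4.420) = 18.36 mg/L.

18.4 mg/L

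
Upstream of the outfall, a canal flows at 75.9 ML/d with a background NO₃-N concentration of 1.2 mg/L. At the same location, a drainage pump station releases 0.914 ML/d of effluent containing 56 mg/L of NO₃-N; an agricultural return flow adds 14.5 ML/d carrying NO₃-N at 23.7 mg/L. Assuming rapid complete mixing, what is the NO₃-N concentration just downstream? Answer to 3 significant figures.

After mixing, C = (75.90·1.200 + 0.9140·56.00 + 14.50·23.70) / 91.31 = 485.9/91.31 = 5.321 mg/L.

5.32 mg/L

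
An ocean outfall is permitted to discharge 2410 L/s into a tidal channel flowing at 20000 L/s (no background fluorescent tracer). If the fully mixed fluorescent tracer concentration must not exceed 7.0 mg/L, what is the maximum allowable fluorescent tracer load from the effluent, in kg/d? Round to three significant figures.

Mass balance at the limit: 20000·0 + 2410·Cₑ = 22410·7.0 → Cₑ = 65.09 mg/L.
2410 L/s = 2.410 m³/s. Load = 2.410 m³/s × 65.09 g/m³ × 86 400 s/d = 13550 kg/d.

13600 kg/d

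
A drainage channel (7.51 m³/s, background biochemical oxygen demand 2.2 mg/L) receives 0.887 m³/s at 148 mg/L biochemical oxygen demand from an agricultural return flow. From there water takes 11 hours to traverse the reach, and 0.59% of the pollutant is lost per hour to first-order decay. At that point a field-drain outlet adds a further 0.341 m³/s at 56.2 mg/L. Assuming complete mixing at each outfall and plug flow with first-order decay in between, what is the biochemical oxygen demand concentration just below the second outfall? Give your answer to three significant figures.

Flow-weighted average: C = (7.510·2.200 + 0.8870·148.0) / 8.397 = 147.8/8.397 = 17.60 mg/L; combined flow 8.397 m³/s.
0.59%/h lost → k = −ln(1 − 0.0059) = 0.005917 h⁻¹.
Applying C = C₀e^(−kt): 17.60 × 0.9370 = 16.49 mg/L.
At the second outfall, C = (8.397·16.49 + 0.3410·56.20) / (8.397 + 0.3410) = 18.04 mg/L.

18.0 mg/L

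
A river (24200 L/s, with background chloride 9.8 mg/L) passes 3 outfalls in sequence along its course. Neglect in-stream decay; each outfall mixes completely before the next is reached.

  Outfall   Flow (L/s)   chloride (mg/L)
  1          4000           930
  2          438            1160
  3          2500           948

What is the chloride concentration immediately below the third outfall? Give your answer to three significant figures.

220 mg/L

Below outfall 1: Q → 28200 L/s, C = (24200·9.800 + 4000·930.0)/28200 = 140.3 mg/L.
Below outfall 2: Q → 28640 L/s, C = (28200·140.3 + 438.0·1160)/28640 = 155.9 mg/L.
Below outfall 3: Q → 31140 L/s, C = (28640·155.9 + 2500·948.0)/31140 = 219.5 mg/L.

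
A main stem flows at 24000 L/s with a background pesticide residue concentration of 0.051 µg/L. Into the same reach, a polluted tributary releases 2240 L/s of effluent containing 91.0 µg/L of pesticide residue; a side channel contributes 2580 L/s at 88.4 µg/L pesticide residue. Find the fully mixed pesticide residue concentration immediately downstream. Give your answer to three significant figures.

Flow-weighted average: C = (24000·0.05100 + 2240·91.00 + 2580·88.40) / 28820 = 433100/28820 = 15.03 µg/L.

15.0 µg/L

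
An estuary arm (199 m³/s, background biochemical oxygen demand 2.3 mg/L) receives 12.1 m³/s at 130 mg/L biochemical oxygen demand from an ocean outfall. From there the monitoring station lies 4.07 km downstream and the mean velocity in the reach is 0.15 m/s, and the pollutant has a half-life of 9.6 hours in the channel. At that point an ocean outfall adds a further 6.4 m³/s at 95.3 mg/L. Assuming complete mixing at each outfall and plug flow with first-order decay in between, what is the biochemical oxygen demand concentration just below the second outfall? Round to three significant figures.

Conservation of mass: C = (199.0·2.300 + 12.10·130.0) / 211.1 = 2031/211.1 = 9.620 mg/L; combined flow 211.1 m³/s.
Travel time t = 4.07·1000 / 0.15 = 27130 s = 7.537 h.
Half-life 9.6 h → k = ln 2 / 9.6 = 0.07220 h⁻¹ = 1.733 d⁻¹.
After decay, C = 9.620 × e^(−kt) = 9.620 × 0.5803 = 5.582 mg/L.
At the second outfall, C = (211.1·5.582 + 6.400·95.30) / (211.1 + 6.400) = 8.222 mg/L.

8.22 mg/L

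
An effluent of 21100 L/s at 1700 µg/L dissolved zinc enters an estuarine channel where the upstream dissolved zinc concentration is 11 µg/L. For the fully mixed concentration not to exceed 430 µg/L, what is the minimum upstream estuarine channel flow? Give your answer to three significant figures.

Set C_mix = 430: (Q·11.00 + 21100·1700) / (Q + 21100) = 430
→ Q = 21100·(1700 − 430)/(430 − 11.00) = 63950 L/s.

64000 L/s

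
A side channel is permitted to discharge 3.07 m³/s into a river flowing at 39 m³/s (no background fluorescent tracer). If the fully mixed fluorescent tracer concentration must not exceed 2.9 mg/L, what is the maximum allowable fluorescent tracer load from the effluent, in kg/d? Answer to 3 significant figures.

Mass balance at the limit: 39.00·0 + 3.070·Cₑ = 42.07·2.9 → Cₑ = 39.74 mg/L.
Load = 3.070 m³/s × 39.74 g/m³ × 86 400 s/d = 10540 kg/d.

10500 kg/d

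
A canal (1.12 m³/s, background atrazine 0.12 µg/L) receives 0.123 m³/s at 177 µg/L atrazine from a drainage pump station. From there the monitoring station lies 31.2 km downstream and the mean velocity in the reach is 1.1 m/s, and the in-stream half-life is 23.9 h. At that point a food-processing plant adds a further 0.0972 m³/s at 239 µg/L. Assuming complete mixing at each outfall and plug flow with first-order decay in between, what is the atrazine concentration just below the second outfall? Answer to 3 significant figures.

30.3 µg/L

Mass balance: C = (1.120·0.1200 + 0.1230·177.0) / 1.243 = 21.91/1.243 = 17.62 µg/L; combined flow 1.243 m³/s.
Travel time t = 31.2·1000 / 1.1 = 28360 s = 7.879 h.
Half-life 23.9 h → k = ln 2 / 23.9 = 0.02900 h⁻¹ = 0.6960 d⁻¹.
First-order decay: C = 17.62·exp(−k·t) = 17.62·0.7957 = 14.02 µg/L.
Second outfall: C = (1.243·14.02 + 0.09720·239.0)/1.340 = 30.34 µg/L.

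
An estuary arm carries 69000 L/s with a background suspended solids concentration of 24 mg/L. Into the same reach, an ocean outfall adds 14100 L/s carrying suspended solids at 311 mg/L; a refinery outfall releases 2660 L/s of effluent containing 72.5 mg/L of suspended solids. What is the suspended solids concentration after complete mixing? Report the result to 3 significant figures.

Flow-weighted average: C = (69000·24.00 + 14100·311.0 + 2660·72.50) / 85760 = 6234000/85760 = 72.69 mg/L.

72.7 mg/L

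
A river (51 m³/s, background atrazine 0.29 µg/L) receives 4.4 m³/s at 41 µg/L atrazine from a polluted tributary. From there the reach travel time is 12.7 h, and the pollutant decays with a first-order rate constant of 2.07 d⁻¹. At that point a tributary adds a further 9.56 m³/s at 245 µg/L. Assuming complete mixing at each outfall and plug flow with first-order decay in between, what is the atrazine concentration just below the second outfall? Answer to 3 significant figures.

After mixing, C = (51.00·0.2900 + 4.400·41.00) / 55.40 = 195.2/55.40 = 3.523 µg/L; combined flow 55.40 m³/s.
First-order decay: C = 3.523·exp(−k·t) = 3.523·0.3344 = 1.178 µg/L.
At the second outfall, C = (55.40·1.178 + 9.560·245.0) / (55.40 + 9.560) = 37.06 µg/L.

37.1 µg/L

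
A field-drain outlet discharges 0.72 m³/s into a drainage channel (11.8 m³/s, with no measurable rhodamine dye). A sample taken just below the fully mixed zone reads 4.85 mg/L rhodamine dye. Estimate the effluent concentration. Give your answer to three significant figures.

Mass balance: 11.80·0 + 0.7200·Cₑ = 12.52·4.850
→ Cₑ = (12.52·4.850 − 11.80·0) / 0.7200 = 84.34 mg/L.

84.3 mg/L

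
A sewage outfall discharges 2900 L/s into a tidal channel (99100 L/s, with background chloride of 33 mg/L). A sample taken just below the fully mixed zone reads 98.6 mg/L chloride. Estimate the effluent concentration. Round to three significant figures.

2340 mg/L

Mass balance: 99100·33.00 + 2900·Cₑ = 102000·98.60
→ Cₑ = (102000·98.60 − 99100·33.00) / 2900 = 2340 mg/L.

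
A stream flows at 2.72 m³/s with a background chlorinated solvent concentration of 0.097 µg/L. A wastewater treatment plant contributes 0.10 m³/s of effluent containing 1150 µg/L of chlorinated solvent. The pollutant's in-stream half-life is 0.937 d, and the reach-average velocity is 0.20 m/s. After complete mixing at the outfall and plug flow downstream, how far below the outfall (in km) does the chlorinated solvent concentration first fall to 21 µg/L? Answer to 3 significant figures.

Mass balance: C = (2.720·0.09700 + 0.1000·1150) / 2.820 = 115.3/2.820 = 40.87 µg/L.
Half-life 0.937 d → k = ln 2 / 0.937 = 0.7398 d⁻¹.
Set 40.87·exp(−k·t) = 21 → t = ln(40.87/21)/k = 77780 s = 21.61 h.
Distance = v·t = 0.20·77780 = 15560 m = 15.56 km.

15.6 km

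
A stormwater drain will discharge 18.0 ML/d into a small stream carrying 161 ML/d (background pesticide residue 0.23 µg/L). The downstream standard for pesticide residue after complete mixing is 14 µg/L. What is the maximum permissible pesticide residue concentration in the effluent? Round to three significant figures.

At the limit, (Qr·Cr + Qe·Cₑ)/(Qr + Qe) = 14:
Cₑ = (179.0·14 − 161.0·0.2300) / 18.00 = 137.2 µg/L.

137 µg/L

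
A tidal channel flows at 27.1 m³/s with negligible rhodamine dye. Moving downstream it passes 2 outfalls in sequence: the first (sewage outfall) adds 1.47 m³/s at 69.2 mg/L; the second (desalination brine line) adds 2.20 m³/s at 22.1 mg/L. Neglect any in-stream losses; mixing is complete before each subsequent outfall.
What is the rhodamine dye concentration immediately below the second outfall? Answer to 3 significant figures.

4.89 mg/L

After outfall 1: Q = 27.10 + 1.470 = 28.57 m³/s; C = (27.10·0 + 1.470·69.20)/28.57 = 3.561 mg/L.
After outfall 2: Q = 28.57 + 2.200 = 30.77 m³/s; C = (28.57·3.561 + 2.200·22.10)/30.77 = 4.886 mg/L.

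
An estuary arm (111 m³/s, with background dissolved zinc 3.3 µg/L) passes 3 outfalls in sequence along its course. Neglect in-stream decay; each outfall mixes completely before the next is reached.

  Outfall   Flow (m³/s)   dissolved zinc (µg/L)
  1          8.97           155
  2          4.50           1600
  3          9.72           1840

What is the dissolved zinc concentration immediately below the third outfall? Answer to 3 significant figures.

200 µg/L

Below outfall 1: Q → 120.0 m³/s, C = (111.0·3.300 + 8.970·155.0)/120.0 = 14.64 µg/L.
Below outfall 2: Q → 124.5 m³/s, C = (120.0·14.64 + 4.500·1600)/124.5 = 71.96 µg/L.
Below outfall 3: Q → 134.2 m³/s, C = (124.5·71.96 + 9.720·1840)/134.2 = 200.0 µg/L.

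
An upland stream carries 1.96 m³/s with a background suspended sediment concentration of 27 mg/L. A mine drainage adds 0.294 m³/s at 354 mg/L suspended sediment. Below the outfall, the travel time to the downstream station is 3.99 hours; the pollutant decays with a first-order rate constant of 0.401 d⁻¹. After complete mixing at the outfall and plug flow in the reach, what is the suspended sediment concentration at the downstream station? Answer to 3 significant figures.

65.2 mg/L

Mixed concentration C = ΣQC/ΣQ = (1.960·27.00 + 0.2940·354.0) / 2.254 = 157.0/2.254 = 69.65 mg/L.
Applying C = C₀e^(−kt): 69.65 × 0.9355 = 65.16 mg/L.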